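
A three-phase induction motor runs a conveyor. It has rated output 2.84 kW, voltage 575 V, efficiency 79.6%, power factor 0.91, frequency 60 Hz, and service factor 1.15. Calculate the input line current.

3.94 A

P_out = 2.84 kW = 2840 W
P_in = P_out / η = 2840 / 0.796 = 3568 W
I_L = P_in / (√3·V_L·cosφ) = 3568 / (1.732 × 575 × 0.91) = 3.94 A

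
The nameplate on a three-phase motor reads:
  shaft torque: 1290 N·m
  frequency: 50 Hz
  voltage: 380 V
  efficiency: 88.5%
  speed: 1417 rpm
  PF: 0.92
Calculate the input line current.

357 A

ω = 2π×1417/60 = 148.4 rad/s; P_out = τω = 1290 × 148.4 = 191436 W
P_in = P_out / η = 191436 / 0.885 = 216312 W
I_L = P_in / (√3·V_L·cosφ) = 216312 / (1.732 × 380 × 0.92) = 357 A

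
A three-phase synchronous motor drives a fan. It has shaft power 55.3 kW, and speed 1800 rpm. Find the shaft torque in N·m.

293 N·m

ω = 2π × 1800/60 = 188.5 rad/s
τ = P/ω = 55300/188.5 = 293 N·m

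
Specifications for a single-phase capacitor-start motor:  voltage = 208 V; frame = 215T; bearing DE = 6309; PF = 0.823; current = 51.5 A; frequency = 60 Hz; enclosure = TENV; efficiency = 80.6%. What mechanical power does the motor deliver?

P_in = V·I·cosφ = 208 × 51.5 × 0.823 = 8816 W
P_out = η·P_in = 0.806 × 8816 = 7106 W

7.11 kW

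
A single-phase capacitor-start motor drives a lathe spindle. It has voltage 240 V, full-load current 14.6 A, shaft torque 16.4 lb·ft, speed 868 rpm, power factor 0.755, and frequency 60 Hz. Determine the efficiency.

τ = 16.4 lb·ft × 1.356 = 22.24 N·m
ω = 2π × 868/60 = 90.9 rad/s; P_out = τω = 22.24 × 90.9 = 2022 W
P_in = V·I·cosφ = 240 × 14.6 × 0.755 = 2646 W
η = P_out / P_in = 2022 / 2646 = 0.764 = 76.4%

76.4 %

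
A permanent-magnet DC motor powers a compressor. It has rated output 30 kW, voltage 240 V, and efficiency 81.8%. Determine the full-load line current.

153 A

P_out = 30 kW = 30000 W
P_in = P_out / η = 30000 / 0.818 = 36675 W
I = P_in / V = 36675 / 240 = 153 A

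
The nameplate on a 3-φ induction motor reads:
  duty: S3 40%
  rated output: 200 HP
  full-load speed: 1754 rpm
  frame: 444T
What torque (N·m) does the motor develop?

812 N·m

P_out = 200 × 746 = 149200 W
ω = 2π × 1754/60 = 183.7 rad/s
τ = P_out/ω = 149200/183.7 = 812 N·m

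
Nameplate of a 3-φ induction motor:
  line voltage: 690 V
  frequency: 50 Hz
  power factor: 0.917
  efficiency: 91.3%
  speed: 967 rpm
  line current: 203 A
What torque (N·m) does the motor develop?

2010 N·m

P_in = √3·V·I·cosφ = 1.732 × 690 × 203 × 0.917 = 222465 W
P_out = η·P_in = 0.913 × 222465 = 203111 W
n = 967 rpm
ω = 2π×967/60 = 101.3 rad/s
τ = P_out/ω = 203111/101.3 = 2010 N·m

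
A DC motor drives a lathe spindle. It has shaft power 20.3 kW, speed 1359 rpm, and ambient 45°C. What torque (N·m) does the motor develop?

143 N·m

ω = 2π × 1359/60 = 142.3 rad/s
τ = P/ω = 20300/142.3 = 143 N·m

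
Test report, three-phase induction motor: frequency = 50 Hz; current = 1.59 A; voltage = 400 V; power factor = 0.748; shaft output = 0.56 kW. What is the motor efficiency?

68.0 %

P_out = 0.56 kW = 560 W
P_in = √3·V_L·I_L·cosφ = 1.732 × 400 × 1.59 × 0.748 = 824 W
η = P_out / P_in = 560 / 824 = 0.680 = 68.0%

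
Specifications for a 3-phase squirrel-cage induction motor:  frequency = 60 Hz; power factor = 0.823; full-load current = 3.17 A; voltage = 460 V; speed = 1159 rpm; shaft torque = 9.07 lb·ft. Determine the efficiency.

τ = 9.07 lb·ft × 1.356 = 12.3 N·m
ω = 2π × 1159/60 = 121.4 rad/s; P_out = τω = 12.3 × 121.4 = 1493 W
P_in = √3·V_L·I_L·cosφ = 1.732 × 460 × 3.17 × 0.823 = 2079 W
η = P_out / P_in = 1493 / 2079 = 0.718 = 71.8%

71.8 %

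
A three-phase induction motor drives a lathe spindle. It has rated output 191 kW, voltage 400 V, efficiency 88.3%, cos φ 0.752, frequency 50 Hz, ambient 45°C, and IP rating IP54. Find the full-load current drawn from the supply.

P_out = 191 kW = 191000 W
P_in = P_out / η = 191000 / 0.883 = 216308 W
I_L = P_in / (√3·V_L·cosφ) = 216308 / (1.732 × 400 × 0.752) = 415 A

415 A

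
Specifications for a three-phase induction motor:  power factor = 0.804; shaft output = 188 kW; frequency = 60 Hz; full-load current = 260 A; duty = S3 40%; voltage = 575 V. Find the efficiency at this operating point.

P_out = 188 kW = 188000 W
P_in = √3·V_L·I_L·cosφ = 1.732 × 575 × 260 × 0.804 = 208183 W
η = P_out / P_in = 188000 / 208183 = 0.903 = 90.3%

90.3 %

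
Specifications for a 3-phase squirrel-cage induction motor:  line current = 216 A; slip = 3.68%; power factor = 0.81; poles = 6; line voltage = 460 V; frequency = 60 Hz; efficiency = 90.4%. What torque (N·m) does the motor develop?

1040 N·m

P_in = √3·V·I·cosφ = 1.732 × 460 × 216 × 0.81 = 139394 W
P_out = η·P_in = 0.904 × 139394 = 126012 W
n_s = 120×60/6 = 1200 rpm; n = 1200×(1−0.0368) = 1156 rpm
ω = 2π×1156/60 = 121.1 rad/s
τ = P_out/ω = 126012/121.1 = 1040 N·m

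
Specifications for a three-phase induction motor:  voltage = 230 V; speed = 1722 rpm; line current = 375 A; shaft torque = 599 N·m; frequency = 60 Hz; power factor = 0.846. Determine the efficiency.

85.5 %

ω = 2π × 1722/60 = 180.3 rad/s; P_out = τω = 599 × 180.3 = 108000 W
P_in = √3·V_L·I_L·cosφ = 1.732 × 230 × 375 × 0.846 = 126380 W
η = P_out / P_in = 108000 / 126380 = 0.855 = 85.5%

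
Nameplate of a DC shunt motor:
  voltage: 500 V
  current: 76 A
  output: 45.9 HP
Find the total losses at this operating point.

P_in = V·I = 500×76 = 38000 W
P_out = 45.9×746 = 34241 W
Losses = P_in − P_out = 38000 − 34241 = 3759 W

3760 W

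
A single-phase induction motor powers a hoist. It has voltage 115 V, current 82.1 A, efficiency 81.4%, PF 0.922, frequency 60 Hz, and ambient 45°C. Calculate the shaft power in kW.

7.09 kW

P_in = V·I·cosφ = 115 × 82.1 × 0.922 = 8705 W
P_out = η·P_in = 0.814 × 8705 = 7086 W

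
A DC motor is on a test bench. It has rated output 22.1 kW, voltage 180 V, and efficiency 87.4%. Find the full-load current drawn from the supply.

140 A

P_out = 22.1 kW = 22100 W
P_in = P_out / η = 22100 / 0.874 = 25286 W
I = P_in / V = 25286 / 180 = 140 A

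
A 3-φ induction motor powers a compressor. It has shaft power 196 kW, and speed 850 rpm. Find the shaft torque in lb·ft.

ω = 2π × 850/60 = 89.01 rad/s
τ = P/ω = 196000/89.01 = 2202 N·m
In lb·ft: 2202/1.356 = 1620 lb·ft

1620 lb·ft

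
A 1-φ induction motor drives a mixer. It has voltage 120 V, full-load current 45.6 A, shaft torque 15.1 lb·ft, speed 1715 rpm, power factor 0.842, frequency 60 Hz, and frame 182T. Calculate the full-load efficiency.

79.8 %

τ = 15.1 lb·ft × 1.356 = 20.48 N·m
ω = 2π × 1715/60 = 179.6 rad/s; P_out = τω = 20.48 × 179.6 = 3678 W
P_in = V·I·cosφ = 120 × 45.6 × 0.842 = 4607 W
η = P_out / P_in = 3678 / 4607 = 0.798 = 79.8%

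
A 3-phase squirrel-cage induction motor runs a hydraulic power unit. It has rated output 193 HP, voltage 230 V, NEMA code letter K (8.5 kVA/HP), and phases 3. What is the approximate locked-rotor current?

4120 A

S_LR = 8.5 × 193 = 1640.5 kVA
I_LR = S_LR/(√3·V_L) = 1640500/(1.732×230) = 4120 A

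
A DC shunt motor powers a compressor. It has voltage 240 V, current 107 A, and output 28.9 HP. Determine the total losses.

4.12 kW

P_in = V·I = 240×107 = 25680 W
P_out = 28.9×746 = 21559 W
Losses = P_in − P_out = 25680 − 21559 = 4121 W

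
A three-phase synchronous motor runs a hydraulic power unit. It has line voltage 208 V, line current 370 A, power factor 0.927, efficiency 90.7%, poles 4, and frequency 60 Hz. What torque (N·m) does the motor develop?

P_in = √3·V·I·cosφ = 1.732 × 208 × 370 × 0.927 = 123564 W
P_out = η·P_in = 0.907 × 123564 = 112073 W
n = n_s = 120×60/4 = 1800 rpm (synchronous)
ω = 2π×1800/60 = 188.5 rad/s
τ = P_out/ω = 112073/188.5 = 595 N·m

595 N·m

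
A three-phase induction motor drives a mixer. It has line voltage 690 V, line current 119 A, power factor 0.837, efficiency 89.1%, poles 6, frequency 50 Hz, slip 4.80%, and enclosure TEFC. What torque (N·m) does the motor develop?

P_in = √3·V·I·cosφ = 1.732 × 690 × 119 × 0.837 = 119034 W
P_out = η·P_in = 0.891 × 119034 = 106059 W
n_s = 120×50/6 = 1000 rpm; n = 1000×(1−0.048) = 952 rpm
ω = 2π×952/60 = 99.69 rad/s
τ = P_out/ω = 106059/99.69 = 1060 N·m

1060 N·m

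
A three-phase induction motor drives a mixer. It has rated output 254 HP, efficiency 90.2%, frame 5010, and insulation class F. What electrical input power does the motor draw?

P_out = 254 × 746 = 189484 W
P_in = P_out/η = 189484/0.902 = 210071 W = 210 kW

210 kW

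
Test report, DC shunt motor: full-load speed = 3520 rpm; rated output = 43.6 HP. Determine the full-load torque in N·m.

P_out = 43.6 × 746 = 32526 W
ω = 2π × 3520/60 = 368.6 rad/s
τ = P_out/ω = 32526/368.6 = 88.2 N·m

88.2 N·m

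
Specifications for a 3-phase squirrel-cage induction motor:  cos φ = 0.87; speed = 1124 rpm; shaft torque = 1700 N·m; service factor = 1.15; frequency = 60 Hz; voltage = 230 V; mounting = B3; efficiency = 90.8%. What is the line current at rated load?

636 A

ω = 2π×1124/60 = 117.7 rad/s; P_out = τω = 1700 × 117.7 = 200090 W
P_in = P_out / η = 200090 / 0.908 = 220363 W
I_L = P_in / (√3·V_L·cosφ) = 220363 / (1.732 × 230 × 0.87) = 636 A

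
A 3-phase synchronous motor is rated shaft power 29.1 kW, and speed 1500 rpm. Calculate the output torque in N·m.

185 N·m

ω = 2π × 1500/60 = 157.1 rad/s
τ = P/ω = 29100/157.1 = 185 N·m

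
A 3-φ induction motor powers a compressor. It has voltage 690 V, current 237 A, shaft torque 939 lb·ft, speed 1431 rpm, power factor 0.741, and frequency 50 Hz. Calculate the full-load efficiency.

τ = 939 lb·ft × 1.356 = 1273 N·m
ω = 2π × 1431/60 = 149.9 rad/s; P_out = τω = 1273 × 149.9 = 190823 W
P_in = √3·V_L·I_L·cosφ = 1.732 × 690 × 237 × 0.741 = 209876 W
η = P_out / P_in = 190823 / 209876 = 0.909 = 90.9%

90.9 %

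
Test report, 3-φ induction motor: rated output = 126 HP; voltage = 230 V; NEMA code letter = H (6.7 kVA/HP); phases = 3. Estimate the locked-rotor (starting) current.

S_LR = 6.7 × 126 = 844.2 kVA
I_LR = S_LR/(√3·V_L) = 844200/(1.732×230) = 2120 A

2120 A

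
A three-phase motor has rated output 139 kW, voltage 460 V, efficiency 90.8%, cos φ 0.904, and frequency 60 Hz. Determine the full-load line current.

P_out = 139 kW = 139000 W
P_in = P_out / η = 139000 / 0.908 = 153084 W
I_L = P_in / (√3·V_L·cosφ) = 153084 / (1.732 × 460 × 0.904) = 213 A

213 A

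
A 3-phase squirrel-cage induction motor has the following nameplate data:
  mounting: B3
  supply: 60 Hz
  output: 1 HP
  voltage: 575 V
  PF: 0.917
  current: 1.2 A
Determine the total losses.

350 W

P_in = √3·V·I·cosφ = 1.732×575×1.2×0.917 = 1096 W
P_out = 1×746 = 746 W
Losses = P_in − P_out = 1096 − 746 = 350 W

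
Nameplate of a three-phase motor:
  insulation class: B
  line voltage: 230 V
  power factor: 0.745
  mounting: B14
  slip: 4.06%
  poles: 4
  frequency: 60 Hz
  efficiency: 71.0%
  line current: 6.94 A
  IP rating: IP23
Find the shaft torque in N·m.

P_in = √3·V·I·cosφ = 1.732 × 230 × 6.94 × 0.745 = 2060 W
P_out = η·P_in = 0.71 × 2060 = 1463 W
n_s = 120×60/4 = 1800 rpm; n = 1800×(1−0.0406) = 1727 rpm
ω = 2π×1727/60 = 180.9 rad/s
τ = P_out/ω = 1463/180.9 = 8.09 N·m

8.09 N·m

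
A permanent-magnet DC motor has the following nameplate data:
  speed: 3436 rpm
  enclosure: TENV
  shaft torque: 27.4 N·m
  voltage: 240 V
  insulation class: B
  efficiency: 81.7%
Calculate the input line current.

50.3 A

ω = 2π×3436/60 = 359.8 rad/s; P_out = τω = 27.4 × 359.8 = 9859 W
P_in = P_out / η = 9859 / 0.817 = 12067 W
I = P_in / V = 12067 / 240 = 50.3 A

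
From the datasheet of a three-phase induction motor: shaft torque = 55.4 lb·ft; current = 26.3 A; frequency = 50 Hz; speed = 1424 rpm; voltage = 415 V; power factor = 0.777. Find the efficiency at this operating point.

τ = 55.4 lb·ft × 1.356 = 75.12 N·m
ω = 2π × 1424/60 = 149.1 rad/s; P_out = τω = 75.12 × 149.1 = 11200 W
P_in = √3·V_L·I_L·cosφ = 1.732 × 415 × 26.3 × 0.777 = 14688 W
η = P_out / P_in = 11200 / 14688 = 0.763 = 76.3%

76.3 %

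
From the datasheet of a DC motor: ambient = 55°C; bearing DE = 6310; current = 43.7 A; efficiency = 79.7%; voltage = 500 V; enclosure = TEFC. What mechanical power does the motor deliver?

P_in = V·I = 500 × 43.7 = 21850 W
P_out = η·P_in = 0.797 × 21850 = 17414 W

17.4 kW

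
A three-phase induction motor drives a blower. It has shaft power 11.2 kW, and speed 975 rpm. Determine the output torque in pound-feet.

80.9 lb·ft

ω = 2π × 975/60 = 102.1 rad/s
τ = P/ω = 11200/102.1 = 109.7 N·m
In lb·ft: 109.7/1.356 = 80.9 lb·ft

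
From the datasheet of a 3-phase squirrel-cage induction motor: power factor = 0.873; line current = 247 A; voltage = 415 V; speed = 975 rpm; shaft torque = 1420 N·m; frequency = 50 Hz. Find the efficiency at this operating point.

93.5 %

ω = 2π × 975/60 = 102.1 rad/s; P_out = τω = 1420 × 102.1 = 144982 W
P_in = √3·V_L·I_L·cosφ = 1.732 × 415 × 247 × 0.873 = 154991 W
η = P_out / P_in = 144982 / 154991 = 0.935 = 93.5%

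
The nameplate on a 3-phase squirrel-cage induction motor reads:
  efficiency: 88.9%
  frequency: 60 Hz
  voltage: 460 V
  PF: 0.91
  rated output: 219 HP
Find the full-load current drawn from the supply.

P_out = 219 × 746 = 163374 W
P_in = P_out / η = 163374 / 0.889 = 183773 W
I_L = P_in / (√3·V_L·cosφ) = 183773 / (1.732 × 460 × 0.91) = 253 A

253 A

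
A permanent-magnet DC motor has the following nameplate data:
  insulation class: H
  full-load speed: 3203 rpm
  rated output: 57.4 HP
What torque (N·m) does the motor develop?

P_out = 57.4 × 746 = 42820 W
ω = 2π × 3203/60 = 335.4 rad/s
τ = P_out/ω = 42820/335.4 = 128 N·m

128 N·m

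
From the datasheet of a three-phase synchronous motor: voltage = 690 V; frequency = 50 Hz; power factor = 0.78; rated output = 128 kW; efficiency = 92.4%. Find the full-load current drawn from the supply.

P_out = 128 kW = 128000 W
P_in = P_out / η = 128000 / 0.924 = 138528 W
I_L = P_in / (√3·V_L·cosφ) = 138528 / (1.732 × 690 × 0.78) = 149 A

149 A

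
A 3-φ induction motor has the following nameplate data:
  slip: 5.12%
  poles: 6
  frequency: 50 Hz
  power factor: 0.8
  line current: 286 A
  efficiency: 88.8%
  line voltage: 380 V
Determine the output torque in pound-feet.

993 lb·ft

P_in = √3·V·I·cosφ = 1.732 × 380 × 286 × 0.8 = 150587 W
P_out = η·P_in = 0.888 × 150587 = 133721 W
n_s = 120×50/6 = 1000 rpm; n = 1000×(1−0.0512) = 949 rpm
ω = 2π×949/60 = 99.38 rad/s
τ = P_out/ω = 133721/99.38 = 1346 N·m
In lb·ft: 1346/1.356 = 993 lb·ft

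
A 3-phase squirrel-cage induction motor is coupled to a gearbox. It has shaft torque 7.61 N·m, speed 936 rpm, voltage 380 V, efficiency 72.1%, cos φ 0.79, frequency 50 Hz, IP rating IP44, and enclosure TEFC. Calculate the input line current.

1.99 A

ω = 2π×936/60 = 98.02 rad/s; P_out = τω = 7.61 × 98.02 = 746 W
P_in = P_out / η = 746 / 0.721 = 1035 W
I_L = P_in / (√3·V_L·cosφ) = 1035 / (1.732 × 380 × 0.79) = 1.99 A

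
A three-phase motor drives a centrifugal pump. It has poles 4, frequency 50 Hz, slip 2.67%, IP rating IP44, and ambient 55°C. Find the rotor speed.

n_s = 120f/p = 120×50/4 = 1500 rpm
n = n_s(1 − s) = 1500 × (1 − 0.0267) = 1460 rpm

1460 rpm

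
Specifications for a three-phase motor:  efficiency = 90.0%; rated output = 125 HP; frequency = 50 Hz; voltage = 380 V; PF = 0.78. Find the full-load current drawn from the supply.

202 A

P_out = 125 × 746 = 93250 W
P_in = P_out / η = 93250 / 0.900 = 103611 W
I_L = P_in / (√3·V_L·cosφ) = 103611 / (1.732 × 380 × 0.78) = 202 A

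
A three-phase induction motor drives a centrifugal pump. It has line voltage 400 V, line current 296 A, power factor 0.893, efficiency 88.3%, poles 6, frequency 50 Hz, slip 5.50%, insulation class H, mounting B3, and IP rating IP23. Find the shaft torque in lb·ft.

P_in = √3·V·I·cosφ = 1.732 × 400 × 296 × 0.893 = 183126 W
P_out = η·P_in = 0.883 × 183126 = 161700 W
n_s = 120×50/6 = 1000 rpm; n = 1000×(1−0.055) = 945 rpm
ω = 2π×945/60 = 98.96 rad/s
τ = P_out/ω = 161700/98.96 = 1634 N·m
In lb·ft: 1634/1.356 = 1210 lb·ft

1210 lb·ft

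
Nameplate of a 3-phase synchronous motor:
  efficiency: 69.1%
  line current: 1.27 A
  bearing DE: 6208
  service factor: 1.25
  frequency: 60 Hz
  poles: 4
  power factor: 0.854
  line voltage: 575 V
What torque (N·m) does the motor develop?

P_in = √3·V·I·cosφ = 1.732 × 575 × 1.27 × 0.854 = 1080 W
P_out = η·P_in = 0.691 × 1080 = 746 W
n = n_s = 120×60/4 = 1800 rpm (synchronous)
ω = 2π×1800/60 = 188.5 rad/s
τ = P_out/ω = 746/188.5 = 3.96 N·m

3.96 N·m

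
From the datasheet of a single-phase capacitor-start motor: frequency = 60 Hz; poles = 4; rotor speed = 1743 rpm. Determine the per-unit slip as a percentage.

3.17 %

n_s = 120f/p = 120×60/4 = 1800 rpm
s = (n_s − n)/n_s = (1800 − 1743)/1800 = 0.0317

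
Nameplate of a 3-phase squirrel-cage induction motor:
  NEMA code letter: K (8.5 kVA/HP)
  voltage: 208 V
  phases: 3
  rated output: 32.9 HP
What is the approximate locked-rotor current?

S_LR = 8.5 × 32.9 = 279.65 kVA
I_LR = S_LR/(√3·V_L) = 279650/(1.732×208) = 776 A

776 A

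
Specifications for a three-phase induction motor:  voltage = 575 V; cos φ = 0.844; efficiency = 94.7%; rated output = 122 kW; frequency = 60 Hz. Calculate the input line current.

153 A

P_out = 122 kW = 122000 W
P_in = P_out / η = 122000 / 0.947 = 128828 W
I_L = P_in / (√3·V_L·cosφ) = 128828 / (1.732 × 575 × 0.844) = 153 A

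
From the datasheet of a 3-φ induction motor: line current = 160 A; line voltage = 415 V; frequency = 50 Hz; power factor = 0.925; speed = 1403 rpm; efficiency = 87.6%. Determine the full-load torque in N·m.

P_in = √3·V·I·cosφ = 1.732 × 415 × 160 × 0.925 = 106379 W
P_out = η·P_in = 0.876 × 106379 = 93188 W
n = 1403 rpm
ω = 2π×1403/60 = 146.9 rad/s
τ = P_out/ω = 93188/146.9 = 634 N·m

634 N·m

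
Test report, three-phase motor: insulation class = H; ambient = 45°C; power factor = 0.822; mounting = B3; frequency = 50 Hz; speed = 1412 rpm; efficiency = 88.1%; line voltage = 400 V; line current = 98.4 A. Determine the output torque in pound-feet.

246 lb·ft

P_in = √3·V·I·cosφ = 1.732 × 400 × 98.4 × 0.822 = 56037 W
P_out = η·P_in = 0.881 × 56037 = 49369 W
n = 1412 rpm
ω = 2π×1412/60 = 147.9 rad/s
τ = P_out/ω = 49369/147.9 = 333.8 N·m
In lb·ft: 333.8/1.356 = 246 lb·ft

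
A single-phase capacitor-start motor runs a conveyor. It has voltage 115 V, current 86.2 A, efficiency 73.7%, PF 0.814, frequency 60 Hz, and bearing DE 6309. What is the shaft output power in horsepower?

7.97 HP

P_in = V·I·cosφ = 115 × 86.2 × 0.814 = 8069 W
P_out = η·P_in = 0.737 × 8069 = 5947 W
= 5947/746 = 7.97 HP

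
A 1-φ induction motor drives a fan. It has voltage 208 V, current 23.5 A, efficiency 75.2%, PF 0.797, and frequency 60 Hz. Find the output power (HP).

P_in = V·I·cosφ = 208 × 23.5 × 0.797 = 3896 W
P_out = η·P_in = 0.752 × 3896 = 2930 W
= 2930/746 = 3.93 HP

3.93 HP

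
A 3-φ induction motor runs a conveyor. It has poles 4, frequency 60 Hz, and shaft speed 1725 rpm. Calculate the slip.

n_s = 120f/p = 120×60/4 = 1800 rpm
s = (n_s − n)/n_s = (1800 − 1725)/1800 = 0.0417

4.17 %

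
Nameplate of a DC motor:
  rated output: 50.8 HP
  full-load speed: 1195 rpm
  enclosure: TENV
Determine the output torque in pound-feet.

223 lb·ft

P_out = 50.8 × 746 = 37897 W
ω = 2π × 1195/60 = 125.1 rad/s
τ = P_out/ω = 37897/125.1 = 302.9 N·m
In lb·ft: 302.9/1.356 = 223 lb·ft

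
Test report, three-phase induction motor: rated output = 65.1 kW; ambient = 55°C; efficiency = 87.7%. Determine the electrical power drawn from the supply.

74.2 kW

P_out = 65100 W
P_in = P_out/η = 65100/0.877 = 74230 W = 74.2 kW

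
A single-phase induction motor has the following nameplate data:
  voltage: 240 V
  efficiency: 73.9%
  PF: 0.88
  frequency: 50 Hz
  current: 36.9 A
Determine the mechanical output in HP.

P_in = V·I·cosφ = 240 × 36.9 × 0.88 = 7793 W
P_out = η·P_in = 0.739 × 7793 = 5759 W
= 5759/746 = 7.72 HP

7.72 HP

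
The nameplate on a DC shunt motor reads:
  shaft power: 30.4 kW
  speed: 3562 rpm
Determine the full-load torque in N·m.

81.5 N·m

ω = 2π × 3562/60 = 373 rad/s
τ = P/ω = 30400/373 = 81.5 N·m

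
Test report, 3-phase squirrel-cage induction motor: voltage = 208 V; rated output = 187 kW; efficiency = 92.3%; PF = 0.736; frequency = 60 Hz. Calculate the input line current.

P_out = 187 kW = 187000 W
P_in = P_out / η = 187000 / 0.923 = 202600 W
I_L = P_in / (√3·V_L·cosφ) = 202600 / (1.732 × 208 × 0.736) = 764 A

764 A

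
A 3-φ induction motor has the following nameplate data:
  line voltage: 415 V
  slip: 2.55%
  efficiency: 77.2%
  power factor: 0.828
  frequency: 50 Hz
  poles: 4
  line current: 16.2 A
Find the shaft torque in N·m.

P_in = √3·V·I·cosφ = 1.732 × 415 × 16.2 × 0.828 = 9641 W
P_out = η·P_in = 0.772 × 9641 = 7443 W
n_s = 120×50/4 = 1500 rpm; n = 1500×(1−0.0255) = 1462 rpm
ω = 2π×1462/60 = 153.1 rad/s
τ = P_out/ω = 7443/153.1 = 48.6 N·m

48.6 N·m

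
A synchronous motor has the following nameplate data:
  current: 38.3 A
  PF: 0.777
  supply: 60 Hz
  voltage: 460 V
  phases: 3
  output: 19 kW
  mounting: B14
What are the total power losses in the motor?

P_in = √3·V·I·cosφ = 1.732×460×38.3×0.777 = 23710 W
P_out = 19000 W
Losses = P_in − P_out = 23710 − 19000 = 4710 W

4.71 kW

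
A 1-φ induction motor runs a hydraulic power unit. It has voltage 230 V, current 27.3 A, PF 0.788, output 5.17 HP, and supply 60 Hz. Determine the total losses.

1.09 kW

P_in = V·I·cosφ = 230×27.3×0.788 = 4948 W
P_out = 5.17×746 = 3857 W
Losses = P_in − P_out = 4948 − 3857 = 1091 W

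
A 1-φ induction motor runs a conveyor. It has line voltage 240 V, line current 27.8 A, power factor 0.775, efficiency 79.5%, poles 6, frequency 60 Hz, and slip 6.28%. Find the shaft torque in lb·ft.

P_in = V·I·cosφ = 240 × 27.8 × 0.775 = 5171 W
P_out = η·P_in = 0.795 × 5171 = 4111 W
n_s = 120×60/6 = 1200 rpm; n = 1200×(1−0.0628) = 1125 rpm
ω = 2π×1125/60 = 117.8 rad/s
τ = P_out/ω = 4111/117.8 = 34.9 N·m
In lb·ft: 34.9/1.356 = 25.7 lb·ft

25.7 lb·ft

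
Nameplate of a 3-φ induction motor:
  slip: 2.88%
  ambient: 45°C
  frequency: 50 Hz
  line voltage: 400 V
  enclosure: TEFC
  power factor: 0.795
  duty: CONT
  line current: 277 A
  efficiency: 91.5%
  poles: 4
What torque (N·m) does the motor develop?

P_in = √3·V·I·cosφ = 1.732 × 400 × 277 × 0.795 = 152565 W
P_out = η·P_in = 0.915 × 152565 = 139597 W
n_s = 120×50/4 = 1500 rpm; n = 1500×(1−0.0288) = 1457 rpm
ω = 2π×1457/60 = 152.6 rad/s
τ = P_out/ω = 139597/152.6 = 915 N·m

915 N·m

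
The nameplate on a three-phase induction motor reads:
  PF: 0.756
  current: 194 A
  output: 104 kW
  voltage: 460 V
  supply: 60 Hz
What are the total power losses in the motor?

12900 W

P_in = √3·V·I·cosφ = 1.732×460×194×0.756 = 116850 W
P_out = 104000 W
Losses = P_in − P_out = 116850 − 104000 = 12850 W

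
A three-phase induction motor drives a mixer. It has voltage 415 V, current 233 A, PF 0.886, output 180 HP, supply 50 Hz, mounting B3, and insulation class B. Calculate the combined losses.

14100 W

P_in = √3·V·I·cosφ = 1.732×415×233×0.886 = 148384 W
P_out = 180×746 = 134280 W
Losses = P_in − P_out = 148384 − 134280 = 14104 W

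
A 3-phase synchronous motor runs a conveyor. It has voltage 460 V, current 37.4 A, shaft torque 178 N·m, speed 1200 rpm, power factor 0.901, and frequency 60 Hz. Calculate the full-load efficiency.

ω = 2π × 1200/60 = 125.7 rad/s; P_out = τω = 178 × 125.7 = 22375 W
P_in = √3·V_L·I_L·cosφ = 1.732 × 460 × 37.4 × 0.901 = 26847 W
η = P_out / P_in = 22375 / 26847 = 0.833 = 83.3%

83.3 %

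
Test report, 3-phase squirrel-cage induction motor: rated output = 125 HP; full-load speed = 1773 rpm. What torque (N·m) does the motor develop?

P_out = 125 × 746 = 93250 W
ω = 2π × 1773/60 = 185.7 rad/s
τ = P_out/ω = 93250/185.7 = 502 N·m

502 N·m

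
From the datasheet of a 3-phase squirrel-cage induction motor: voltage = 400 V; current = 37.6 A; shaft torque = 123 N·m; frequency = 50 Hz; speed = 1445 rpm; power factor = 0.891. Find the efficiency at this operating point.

ω = 2π × 1445/60 = 151.3 rad/s; P_out = τω = 123 × 151.3 = 18610 W
P_in = √3·V_L·I_L·cosφ = 1.732 × 400 × 37.6 × 0.891 = 23210 W
η = P_out / P_in = 18610 / 23210 = 0.802 = 80.2%

80.2 %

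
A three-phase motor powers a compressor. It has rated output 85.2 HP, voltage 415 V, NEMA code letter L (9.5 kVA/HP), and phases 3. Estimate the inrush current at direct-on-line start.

S_LR = 9.5 × 85.2 = 809.4 kVA
I_LR = S_LR/(√3·V_L) = 809400/(1.732×415) = 1130 A

1130 A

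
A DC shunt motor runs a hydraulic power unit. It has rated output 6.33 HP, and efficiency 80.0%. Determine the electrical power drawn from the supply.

P_out = 6.33 × 746 = 4722 W
P_in = P_out/η = 4722/0.8 = 5903 W = 5.9 kW

5.9 kW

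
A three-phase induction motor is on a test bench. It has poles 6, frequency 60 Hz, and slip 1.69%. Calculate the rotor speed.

1180 rpm

n_s = 120f/p = 120×60/6 = 1200 rpm
n = n_s(1 − s) = 1200 × (1 − 0.0169) = 1180 rpm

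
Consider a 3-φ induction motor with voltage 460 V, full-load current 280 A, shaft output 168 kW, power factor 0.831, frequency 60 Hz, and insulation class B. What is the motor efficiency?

P_out = 168 kW = 168000 W
P_in = √3·V_L·I_L·cosφ = 1.732 × 460 × 280 × 0.831 = 185381 W
η = P_out / P_in = 168000 / 185381 = 0.906 = 90.6%

90.6 %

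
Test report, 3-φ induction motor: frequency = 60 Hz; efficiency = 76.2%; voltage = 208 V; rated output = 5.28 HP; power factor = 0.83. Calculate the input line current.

P_out = 5.28 × 746 = 3939 W
P_in = P_out / η = 3939 / 0.762 = 5169 W
I_L = P_in / (√3·V_L·cosφ) = 5169 / (1.732 × 208 × 0.83) = 17.3 A

17.3 A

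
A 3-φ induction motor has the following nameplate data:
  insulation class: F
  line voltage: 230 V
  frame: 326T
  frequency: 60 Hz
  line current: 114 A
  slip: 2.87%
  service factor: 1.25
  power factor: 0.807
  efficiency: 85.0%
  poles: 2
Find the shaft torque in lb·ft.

62.7 lb·ft

P_in = √3·V·I·cosφ = 1.732 × 230 × 114 × 0.807 = 36648 W
P_out = η·P_in = 0.85 × 36648 = 31151 W
n_s = 120×60/2 = 3600 rpm; n = 3600×(1−0.0287) = 3497 rpm
ω = 2π×3497/60 = 366.2 rad/s
τ = P_out/ω = 31151/366.2 = 85.07 N·m
In lb·ft: 85.07/1.356 = 62.7 lb·ft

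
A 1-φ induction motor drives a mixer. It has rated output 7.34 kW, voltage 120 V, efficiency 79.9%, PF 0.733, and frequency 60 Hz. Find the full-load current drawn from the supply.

104 A

P_out = 7.34 kW = 7340 W
P_in = P_out / η = 7340 / 0.799 = 9186 W
I = P_in / (V·cosφ) = 9186 / (120 × 0.733) = 104 A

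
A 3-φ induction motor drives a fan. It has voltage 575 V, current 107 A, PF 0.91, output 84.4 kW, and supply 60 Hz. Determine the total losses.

12600 W

P_in = √3·V·I·cosφ = 1.732×575×107×0.91 = 96971 W
P_out = 84400 W
Losses = P_in − P_out = 96971 − 84400 = 12571 W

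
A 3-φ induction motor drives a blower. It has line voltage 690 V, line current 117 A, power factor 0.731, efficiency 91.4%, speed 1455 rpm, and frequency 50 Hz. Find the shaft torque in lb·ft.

452 lb·ft

P_in = √3·V·I·cosφ = 1.732 × 690 × 117 × 0.731 = 102212 W
P_out = η·P_in = 0.914 × 102212 = 93422 W
n = 1455 rpm
ω = 2π×1455/60 = 152.4 rad/s
τ = P_out/ω = 93422/152.4 = 613 N·m
In lb·ft: 613/1.356 = 452 lb·ft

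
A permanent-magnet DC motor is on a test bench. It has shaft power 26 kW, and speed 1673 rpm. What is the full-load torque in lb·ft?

ω = 2π × 1673/60 = 175.2 rad/s
τ = P/ω = 26000/175.2 = 148.4 N·m
In lb·ft: 148.4/1.356 = 109 lb·ft

109 lb·ft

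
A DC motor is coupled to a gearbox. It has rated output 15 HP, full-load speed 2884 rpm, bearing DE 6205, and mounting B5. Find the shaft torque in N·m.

37.1 N·m

P_out = 15 × 746 = 11190 W
ω = 2π × 2884/60 = 302 rad/s
τ = P_out/ω = 11190/302 = 37.1 N·m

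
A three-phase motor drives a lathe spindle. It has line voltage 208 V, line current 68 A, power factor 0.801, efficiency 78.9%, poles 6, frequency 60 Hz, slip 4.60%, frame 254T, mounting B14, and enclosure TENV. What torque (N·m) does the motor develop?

P_in = √3·V·I·cosφ = 1.732 × 208 × 68 × 0.801 = 19622 W
P_out = η·P_in = 0.789 × 19622 = 15482 W
n_s = 120×60/6 = 1200 rpm; n = 1200×(1−0.046) = 1145 rpm
ω = 2π×1145/60 = 119.9 rad/s
τ = P_out/ω = 15482/119.9 = 129 N·m

129 N·m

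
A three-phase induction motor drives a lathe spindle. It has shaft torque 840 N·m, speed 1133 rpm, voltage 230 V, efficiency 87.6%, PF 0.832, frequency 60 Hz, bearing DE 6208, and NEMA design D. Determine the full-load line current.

343 A

ω = 2π×1133/60 = 118.6 rad/s; P_out = τω = 840 × 118.6 = 99624 W
P_in = P_out / η = 99624 / 0.876 = 113726 W
I_L = P_in / (√3·V_L·cosφ) = 113726 / (1.732 × 230 × 0.832) = 343 A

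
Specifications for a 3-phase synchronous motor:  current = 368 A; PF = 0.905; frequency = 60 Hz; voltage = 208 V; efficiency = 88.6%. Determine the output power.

P_in = √3·V·I·cosφ = 1.732 × 208 × 368 × 0.905 = 119980 W
P_out = η·P_in = 0.886 × 119980 = 106302 W

106 kW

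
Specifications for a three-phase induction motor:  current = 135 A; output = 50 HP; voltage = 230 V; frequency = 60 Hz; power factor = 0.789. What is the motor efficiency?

87.9 %

P_out = 50 × 746 = 37300 W
P_in = √3·V_L·I_L·cosφ = 1.732 × 230 × 135 × 0.789 = 42431 W
η = P_out / P_in = 37300 / 42431 = 0.879 = 87.9%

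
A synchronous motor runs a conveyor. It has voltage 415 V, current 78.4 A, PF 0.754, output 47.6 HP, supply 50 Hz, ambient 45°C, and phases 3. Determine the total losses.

6.98 kW

P_in = √3·V·I·cosφ = 1.732×415×78.4×0.754 = 42490 W
P_out = 47.6×746 = 35510 W
Losses = P_in − P_out = 42490 − 35510 = 6980 W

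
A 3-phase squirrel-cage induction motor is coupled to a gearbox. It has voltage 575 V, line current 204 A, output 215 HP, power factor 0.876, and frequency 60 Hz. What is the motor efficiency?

90.1 %

P_out = 215 × 746 = 160390 W
P_in = √3·V_L·I_L·cosφ = 1.732 × 575 × 204 × 0.876 = 177971 W
η = P_out / P_in = 160390 / 177971 = 0.901 = 90.1%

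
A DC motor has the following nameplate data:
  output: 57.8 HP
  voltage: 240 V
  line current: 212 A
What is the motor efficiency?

84.7 %

P_out = 57.8 × 746 = 43119 W
P_in = V·I = 240 × 212 = 50880 W
η = P_out / P_in = 43119 / 50880 = 0.847 = 84.7%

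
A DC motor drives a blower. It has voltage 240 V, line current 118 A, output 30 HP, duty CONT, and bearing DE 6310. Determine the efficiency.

P_out = 30 × 746 = 22380 W
P_in = V·I = 240 × 118 = 28320 W
η = P_out / P_in = 22380 / 28320 = 0.790 = 79.0%

79.0 %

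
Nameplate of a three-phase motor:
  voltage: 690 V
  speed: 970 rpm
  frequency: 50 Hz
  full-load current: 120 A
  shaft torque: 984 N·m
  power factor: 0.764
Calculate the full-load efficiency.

ω = 2π × 970/60 = 101.6 rad/s; P_out = τω = 984 × 101.6 = 99974 W
P_in = √3·V_L·I_L·cosφ = 1.732 × 690 × 120 × 0.764 = 109565 W
η = P_out / P_in = 99974 / 109565 = 0.912 = 91.2%

91.2 %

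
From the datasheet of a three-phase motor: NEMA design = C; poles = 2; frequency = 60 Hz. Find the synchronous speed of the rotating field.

n_s = 120f/p = 120×60/2 = 3600 rpm

3600 rpm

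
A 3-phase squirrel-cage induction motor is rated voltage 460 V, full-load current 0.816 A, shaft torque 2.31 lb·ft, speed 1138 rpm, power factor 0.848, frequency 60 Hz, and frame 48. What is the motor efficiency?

τ = 2.31 lb·ft × 1.356 = 3.132 N·m
ω = 2π × 1138/60 = 119.2 rad/s; P_out = τω = 3.132 × 119.2 = 373 W
P_in = √3·V_L·I_L·cosφ = 1.732 × 460 × 0.816 × 0.848 = 551 W
η = P_out / P_in = 373 / 551 = 0.677 = 67.7%

67.7 %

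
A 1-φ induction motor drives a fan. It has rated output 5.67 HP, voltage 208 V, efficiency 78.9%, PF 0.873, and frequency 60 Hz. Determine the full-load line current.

P_out = 5.67 × 746 = 4230 W
P_in = P_out / η = 4230 / 0.789 = 5361 W
I = P_in / (V·cosφ) = 5361 / (208 × 0.873) = 29.5 A

29.5 A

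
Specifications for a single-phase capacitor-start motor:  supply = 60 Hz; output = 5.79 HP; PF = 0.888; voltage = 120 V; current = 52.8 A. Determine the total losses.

P_in = V·I·cosφ = 120×52.8×0.888 = 5626 W
P_out = 5.79×746 = 4319 W
Losses = P_in − P_out = 5626 − 4319 = 1307 W

1.31 kW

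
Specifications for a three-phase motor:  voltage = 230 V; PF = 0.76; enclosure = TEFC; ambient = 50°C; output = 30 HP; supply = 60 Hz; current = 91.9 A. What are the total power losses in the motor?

P_in = √3·V·I·cosφ = 1.732×230×91.9×0.76 = 27823 W
P_out = 30×746 = 22380 W
Losses = P_in − P_out = 27823 − 22380 = 5443 W

5440 W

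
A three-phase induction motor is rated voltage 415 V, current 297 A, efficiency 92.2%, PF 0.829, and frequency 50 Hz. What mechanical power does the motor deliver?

163 kW

P_in = √3·V·I·cosφ = 1.732 × 415 × 297 × 0.829 = 176973 W
P_out = η·P_in = 0.922 × 176973 = 163169 W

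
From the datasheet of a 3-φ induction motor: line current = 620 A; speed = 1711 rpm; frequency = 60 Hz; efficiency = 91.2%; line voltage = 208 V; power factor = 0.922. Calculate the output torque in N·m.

P_in = √3·V·I·cosφ = 1.732 × 208 × 620 × 0.922 = 205937 W
P_out = η·P_in = 0.912 × 205937 = 187815 W
n = 1711 rpm
ω = 2π×1711/60 = 179.2 rad/s
τ = P_out/ω = 187815/179.2 = 1050 N·m

1050 N·m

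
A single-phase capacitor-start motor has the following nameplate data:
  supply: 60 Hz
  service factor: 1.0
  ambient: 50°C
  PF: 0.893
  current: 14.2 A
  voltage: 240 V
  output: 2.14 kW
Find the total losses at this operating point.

P_in = V·I·cosφ = 240×14.2×0.893 = 3043 W
P_out = 2140 W
Losses = P_in − P_out = 3043 − 2140 = 903 W

903 W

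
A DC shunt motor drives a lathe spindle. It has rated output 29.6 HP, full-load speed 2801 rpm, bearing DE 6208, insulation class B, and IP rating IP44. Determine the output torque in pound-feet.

P_out = 29.6 × 746 = 22082 W
ω = 2π × 2801/60 = 293.3 rad/s
τ = P_out/ω = 22082/293.3 = 75.29 N·m
In lb·ft: 75.29/1.356 = 55.5 lb·ft

55.5 lb·ft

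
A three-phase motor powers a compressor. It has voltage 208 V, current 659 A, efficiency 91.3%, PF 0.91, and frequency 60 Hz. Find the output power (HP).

264 HP

P_in = √3·V·I·cosφ = 1.732 × 208 × 659 × 0.91 = 216042 W
P_out = η·P_in = 0.913 × 216042 = 197246 W
= 197246/746 = 264 HP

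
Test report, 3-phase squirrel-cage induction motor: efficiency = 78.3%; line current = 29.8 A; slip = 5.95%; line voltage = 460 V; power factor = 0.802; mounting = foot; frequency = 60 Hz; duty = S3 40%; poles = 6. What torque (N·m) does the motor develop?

126 N·m

P_in = √3·V·I·cosφ = 1.732 × 460 × 29.8 × 0.802 = 19041 W
P_out = η·P_in = 0.783 × 19041 = 14909 W
n_s = 120×60/6 = 1200 rpm; n = 1200×(1−0.0595) = 1129 rpm
ω = 2π×1129/60 = 118.2 rad/s
τ = P_out/ω = 14909/118.2 = 126 N·m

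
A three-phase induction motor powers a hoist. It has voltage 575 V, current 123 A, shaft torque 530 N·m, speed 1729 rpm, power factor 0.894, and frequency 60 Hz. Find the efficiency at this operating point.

87.6 %

ω = 2π × 1729/60 = 181.1 rad/s; P_out = τω = 530 × 181.1 = 95983 W
P_in = √3·V_L·I_L·cosφ = 1.732 × 575 × 123 × 0.894 = 109511 W
η = P_out / P_in = 95983 / 109511 = 0.876 = 87.6%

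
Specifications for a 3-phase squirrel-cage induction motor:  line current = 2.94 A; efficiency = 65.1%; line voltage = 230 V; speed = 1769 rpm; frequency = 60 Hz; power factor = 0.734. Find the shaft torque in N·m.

P_in = √3·V·I·cosφ = 1.732 × 230 × 2.94 × 0.734 = 860 W
P_out = η·P_in = 0.651 × 860 = 560 W
n = 1769 rpm
ω = 2π×1769/60 = 185.2 rad/s
τ = P_out/ω = 560/185.2 = 3.02 N·m

3.02 N·m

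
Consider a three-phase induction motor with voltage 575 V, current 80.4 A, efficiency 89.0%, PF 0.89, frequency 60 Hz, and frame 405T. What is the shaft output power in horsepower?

85 HP

P_in = √3·V·I·cosφ = 1.732 × 575 × 80.4 × 0.89 = 71263 W
P_out = η·P_in = 0.89 × 71263 = 63424 W
= 63424/746 = 85 HP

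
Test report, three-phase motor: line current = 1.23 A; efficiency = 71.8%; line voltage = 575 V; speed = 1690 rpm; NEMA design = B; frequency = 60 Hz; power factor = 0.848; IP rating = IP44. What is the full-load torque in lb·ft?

3.11 lb·ft

P_in = √3·V·I·cosφ = 1.732 × 575 × 1.23 × 0.848 = 1039 W
P_out = η·P_in = 0.718 × 1039 = 746 W
n = 1690 rpm
ω = 2π×1690/60 = 177 rad/s
τ = P_out/ω = 746/177 = 4.215 N·m
In lb·ft: 4.215/1.356 = 3.11 lb·ft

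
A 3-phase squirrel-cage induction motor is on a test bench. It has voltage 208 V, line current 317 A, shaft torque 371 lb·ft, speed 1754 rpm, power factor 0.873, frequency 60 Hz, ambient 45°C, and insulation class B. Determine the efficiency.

92.7 %

τ = 371 lb·ft × 1.356 = 503.1 N·m
ω = 2π × 1754/60 = 183.7 rad/s; P_out = τω = 503.1 × 183.7 = 92419 W
P_in = √3·V_L·I_L·cosφ = 1.732 × 208 × 317 × 0.873 = 99698 W
η = P_out / P_in = 92419 / 99698 = 0.927 = 92.7%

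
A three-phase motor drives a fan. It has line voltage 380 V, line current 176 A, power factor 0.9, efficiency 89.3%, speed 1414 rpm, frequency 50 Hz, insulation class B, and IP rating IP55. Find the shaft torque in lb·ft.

P_in = √3·V·I·cosφ = 1.732 × 380 × 176 × 0.9 = 104253 W
P_out = η·P_in = 0.893 × 104253 = 93098 W
n = 1414 rpm
ω = 2π×1414/60 = 148.1 rad/s
τ = P_out/ω = 93098/148.1 = 628.6 N·m
In lb·ft: 628.6/1.356 = 464 lb·ft

464 lb·ft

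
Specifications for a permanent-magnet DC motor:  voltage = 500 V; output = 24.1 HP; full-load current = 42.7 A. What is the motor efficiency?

84.2 %

P_out = 24.1 × 746 = 17979 W
P_in = V·I = 500 × 42.7 = 21350 W
η = P_out / P_in = 17979 / 21350 = 0.842 = 84.2%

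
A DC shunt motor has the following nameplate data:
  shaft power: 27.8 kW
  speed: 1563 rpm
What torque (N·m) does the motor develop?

170 N·m

ω = 2π × 1563/60 = 163.7 rad/s
τ = P/ω = 27800/163.7 = 170 N·m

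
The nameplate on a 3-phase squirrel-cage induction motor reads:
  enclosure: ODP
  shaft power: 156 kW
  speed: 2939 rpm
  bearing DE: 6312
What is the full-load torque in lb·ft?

374 lb·ft

ω = 2π × 2939/60 = 307.8 rad/s
τ = P/ω = 156000/307.8 = 506.8 N·m
In lb·ft: 506.8/1.356 = 374 lb·ft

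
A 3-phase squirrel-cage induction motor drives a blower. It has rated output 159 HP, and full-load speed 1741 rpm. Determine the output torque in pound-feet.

P_out = 159 × 746 = 118614 W
ω = 2π × 1741/60 = 182.3 rad/s
τ = P_out/ω = 118614/182.3 = 650.7 N·m
In lb·ft: 650.7/1.356 = 480 lb·ft

480 lb·ft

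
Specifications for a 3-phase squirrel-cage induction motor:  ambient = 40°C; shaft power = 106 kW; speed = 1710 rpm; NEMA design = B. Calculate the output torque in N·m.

592 N·m

ω = 2π × 1710/60 = 179.1 rad/s
τ = P/ω = 106000/179.1 = 592 N·m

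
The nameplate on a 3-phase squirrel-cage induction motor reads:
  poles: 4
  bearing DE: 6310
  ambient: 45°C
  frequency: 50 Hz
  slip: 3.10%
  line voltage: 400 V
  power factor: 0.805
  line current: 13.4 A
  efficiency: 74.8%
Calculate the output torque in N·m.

36.7 N·m

P_in = √3·V·I·cosφ = 1.732 × 400 × 13.4 × 0.805 = 7473 W
P_out = η·P_in = 0.748 × 7473 = 5590 W
n_s = 120×50/4 = 1500 rpm; n = 1500×(1−0.031) = 1454 rpm
ω = 2π×1454/60 = 152.3 rad/s
τ = P_out/ω = 5590/152.3 = 36.7 N·m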